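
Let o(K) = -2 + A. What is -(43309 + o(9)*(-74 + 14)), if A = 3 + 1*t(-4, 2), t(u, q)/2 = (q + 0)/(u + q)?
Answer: -43369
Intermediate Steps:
t(u, q) = 2*q/(q + u) (t(u, q) = 2*((q + 0)/(u + q)) = 2*(q/(q + u)) = 2*q/(q + u))
A = 1 (A = 3 + 1*(2*2/(2 - 4)) = 3 + 1*(2*2/(-2)) = 3 + 1*(2*2*(-½)) = 3 + 1*(-2) = 3 - 2 = 1)
o(K) = -1 (o(K) = -2 + 1 = -1)
-(43309 + o(9)*(-74 + 14)) = -(43309 - (-74 + 14)) = -(43309 - 1*(-60)) = -(43309 + 60) = -1*43369 = -43369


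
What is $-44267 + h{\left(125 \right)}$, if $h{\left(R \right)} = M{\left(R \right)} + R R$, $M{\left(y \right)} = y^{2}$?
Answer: $-13017$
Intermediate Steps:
$h{\left(R \right)} = 2 R^{2}$ ($h{\left(R \right)} = R^{2} + R R = R^{2} + R^{2} = 2 R^{2}$)
$-44267 + h{\left(125 \right)} = -44267 + 2 \cdot 125^{2} = -44267 + 2 \cdot 15625 = -44267 + 31250 = -13017$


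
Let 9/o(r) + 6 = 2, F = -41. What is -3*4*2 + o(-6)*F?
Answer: 273/4 ≈ 68.250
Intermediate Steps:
o(r) = -9/4 (o(r) = 9/(-6 + 2) = 9/(-4) = 9*(-¼) = -9/4)
-3*4*2 + o(-6)*F = -3*4*2 - 9/4*(-41) = -12*2 + 369/4 = -24 + 369/4 = 273/4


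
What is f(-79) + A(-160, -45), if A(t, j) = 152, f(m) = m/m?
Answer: 153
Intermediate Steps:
f(m) = 1
f(-79) + A(-160, -45) = 1 + 152 = 153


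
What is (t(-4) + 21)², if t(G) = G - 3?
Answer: 196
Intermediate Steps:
t(G) = -3 + G
(t(-4) + 21)² = ((-3 - 4) + 21)² = (-7 + 21)² = 14² = 196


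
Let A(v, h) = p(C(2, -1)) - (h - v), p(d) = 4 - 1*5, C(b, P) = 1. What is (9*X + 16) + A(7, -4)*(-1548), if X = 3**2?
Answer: -15383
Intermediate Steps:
X = 9
p(d) = -1 (p(d) = 4 - 5 = -1)
A(v, h) = -1 + v - h (A(v, h) = -1 - (h - v) = -1 + (v - h) = -1 + v - h)
(9*X + 16) + A(7, -4)*(-1548) = (9*9 + 16) + (-1 + 7 - 1*(-4))*(-1548) = (81 + 16) + (-1 + 7 + 4)*(-1548) = 97 + 10*(-1548) = 97 - 15480 = -15383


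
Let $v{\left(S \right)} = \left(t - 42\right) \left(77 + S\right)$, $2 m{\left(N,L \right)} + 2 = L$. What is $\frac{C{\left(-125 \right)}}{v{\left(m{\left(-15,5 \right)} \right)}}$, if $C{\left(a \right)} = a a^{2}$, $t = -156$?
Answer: $\frac{1953125}{15543} \approx 125.66$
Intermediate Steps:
$m{\left(N,L \right)} = -1 + \frac{L}{2}$
$C{\left(a \right)} = a^{3}$
$v{\left(S \right)} = -15246 - 198 S$ ($v{\left(S \right)} = \left(-156 - 42\right) \left(77 + S\right) = - 198 \left(77 + S\right) = -15246 - 198 S$)
$\frac{C{\left(-125 \right)}}{v{\left(m{\left(-15,5 \right)} \right)}} = \frac{\left(-125\right)^{3}}{-15246 - 198 \left(-1 + \frac{1}{2} \cdot 5\right)} = - \frac{1953125}{-15246 - 198 \left(-1 + \frac{5}{2}\right)} = - \frac{1953125}{-15246 - 297} = - \frac{1953125}{-15543} = \left(-1953125\right) \left(- \frac{1}{15543}\right) = \frac{1953125}{15543}$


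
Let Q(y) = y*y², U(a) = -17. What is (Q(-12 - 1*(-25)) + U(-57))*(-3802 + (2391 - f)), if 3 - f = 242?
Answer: -2554960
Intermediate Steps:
f = -239 (f = 3 - 1*242 = 3 - 242 = -239)
Q(y) = y³
(Q(-12 - 1*(-25)) + U(-57))*(-3802 + (2391 - f)) = ((-12 - 1*(-25))³ - 17)*(-3802 + (2391 - 1*(-239))) = ((-12 + 25)³ - 17)*(-3802 + (2391 + 239)) = (13³ - 17)*(-3802 + 2630) = (2197 - 17)*(-1172) = 2180*(-1172) = -2554960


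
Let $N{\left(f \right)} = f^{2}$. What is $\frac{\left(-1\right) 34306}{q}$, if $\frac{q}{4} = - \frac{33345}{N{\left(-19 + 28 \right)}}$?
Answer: $\frac{51459}{2470} \approx 20.834$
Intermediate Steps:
$q = - \frac{4940}{3}$ ($q = 4 \left(- \frac{33345}{\left(-19 + 28\right)^{2}}\right) = 4 \left(- \frac{33345}{9^{2}}\right) = 4 \left(- \frac{33345}{81}\right) = 4 \left(\left(-33345\right) \frac{1}{81}\right) = 4 \left(- \frac{1235}{3}\right) = - \frac{4940}{3} \approx -1646.7$)
$\frac{\left(-1\right) 34306}{q} = \frac{\left(-1\right) 34306}{- \frac{4940}{3}} = \left(-34306\right) \left(- \frac{3}{4940}\right) = \frac{51459}{2470}$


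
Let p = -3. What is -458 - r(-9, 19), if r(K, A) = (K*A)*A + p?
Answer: 2794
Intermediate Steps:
r(K, A) = -3 + K*A² (r(K, A) = (K*A)*A - 3 = (A*K)*A - 3 = K*A² - 3 = -3 + K*A²)
-458 - r(-9, 19) = -458 - (-3 - 9*19²) = -458 - (-3 - 9*361) = -458 - (-3 - 3249) = -458 - 1*(-3252) = -458 + 3252 = 2794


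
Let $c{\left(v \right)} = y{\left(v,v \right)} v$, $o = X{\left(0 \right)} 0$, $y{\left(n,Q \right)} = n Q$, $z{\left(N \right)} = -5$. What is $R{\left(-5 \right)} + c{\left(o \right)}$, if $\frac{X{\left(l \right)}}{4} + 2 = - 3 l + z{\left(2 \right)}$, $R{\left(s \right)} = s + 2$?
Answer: $-3$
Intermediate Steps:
$R{\left(s \right)} = 2 + s$
$y{\left(n,Q \right)} = Q n$
$X{\left(l \right)} = -28 - 12 l$ ($X{\left(l \right)} = -8 + 4 \left(- 3 l - 5\right) = -8 + 4 \left(-5 - 3 l\right) = -8 - \left(20 + 12 l\right) = -28 - 12 l$)
$o = 0$ ($o = \left(-28 - 0\right) 0 = \left(-28 + 0\right) 0 = \left(-28\right) 0 = 0$)
$c{\left(v \right)} = v^{3}$ ($c{\left(v \right)} = v v v = v^{2} v = v^{3}$)
$R{\left(-5 \right)} + c{\left(o \right)} = \left(2 - 5\right) + 0^{3} = -3 + 0 = -3$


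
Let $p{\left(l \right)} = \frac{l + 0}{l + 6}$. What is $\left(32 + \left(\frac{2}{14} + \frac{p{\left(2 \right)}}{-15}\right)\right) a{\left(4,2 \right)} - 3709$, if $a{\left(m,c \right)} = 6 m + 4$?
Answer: $- \frac{42142}{15} \approx -2809.5$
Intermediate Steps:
$p{\left(l \right)} = \frac{l}{6 + l}$
$a{\left(m,c \right)} = 4 + 6 m$
$\left(32 + \left(\frac{2}{14} + \frac{p{\left(2 \right)}}{-15}\right)\right) a{\left(4,2 \right)} - 3709 = \left(32 + \left(\frac{2}{14} + \frac{2 \frac{1}{6 + 2}}{-15}\right)\right) \left(4 + 6 \cdot 4\right) - 3709 = \left(32 + \left(2 \cdot \frac{1}{14} + \frac{2}{8} \left(- \frac{1}{15}\right)\right)\right) \left(4 + 24\right) - 3709 = \left(32 + \left(\frac{1}{7} + 2 \cdot \frac{1}{8} \left(- \frac{1}{15}\right)\right)\right) 28 - 3709 = \left(32 + \left(\frac{1}{7} + \frac{1}{4} \left(- \frac{1}{15}\right)\right)\right) 28 - 3709 = \left(32 + \left(\frac{1}{7} - \frac{1}{60}\right)\right) 28 - 3709 = \left(32 + \frac{53}{420}\right) 28 - 3709 = \frac{13493}{420} \cdot 28 - 3709 = \frac{13493}{15} - 3709 = - \frac{42142}{15}$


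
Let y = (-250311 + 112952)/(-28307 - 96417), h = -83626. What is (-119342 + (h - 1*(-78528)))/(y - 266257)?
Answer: 15520654560/33208500709 ≈ 0.46737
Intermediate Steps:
y = 137359/124724 (y = -137359/(-124724) = -137359*(-1/124724) = 137359/124724 ≈ 1.1013)
(-119342 + (h - 1*(-78528)))/(y - 266257) = (-119342 + (-83626 - 1*(-78528)))/(137359/124724 - 266257) = (-119342 + (-83626 + 78528))/(-33208500709/124724) = (-119342 - 5098)*(-124724/33208500709) = -124440*(-124724/33208500709) = 15520654560/33208500709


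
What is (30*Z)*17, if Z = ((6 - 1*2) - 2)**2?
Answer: 2040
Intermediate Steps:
Z = 4 (Z = ((6 - 2) - 2)**2 = (4 - 2)**2 = 2**2 = 4)
(30*Z)*17 = (30*4)*17 = 120*17 = 2040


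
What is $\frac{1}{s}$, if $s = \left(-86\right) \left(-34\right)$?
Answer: $\frac{1}{2924} \approx 0.000342$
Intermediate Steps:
$s = 2924$
$\frac{1}{s} = \frac{1}{2924}$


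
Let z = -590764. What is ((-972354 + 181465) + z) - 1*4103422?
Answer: -5485075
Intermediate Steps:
((-972354 + 181465) + z) - 1*4103422 = ((-972354 + 181465) - 590764) - 1*4103422 = (-790889 - 590764) - 4103422 = -1381653 - 4103422 = -5485075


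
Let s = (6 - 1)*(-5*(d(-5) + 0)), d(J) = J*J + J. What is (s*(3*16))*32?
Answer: -768000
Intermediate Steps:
d(J) = J + J² (d(J) = J² + J = J + J²)
s = -500 (s = (6 - 1)*(-5*(-5*(1 - 5) + 0)) = 5*(-5*(-5*(-4) + 0)) = 5*(-5*(20 + 0)) = 5*(-5*20) = 5*(-100) = -500)
(s*(3*16))*32 = -1500*16*32 = -500*48*32 = -24000*32 = -768000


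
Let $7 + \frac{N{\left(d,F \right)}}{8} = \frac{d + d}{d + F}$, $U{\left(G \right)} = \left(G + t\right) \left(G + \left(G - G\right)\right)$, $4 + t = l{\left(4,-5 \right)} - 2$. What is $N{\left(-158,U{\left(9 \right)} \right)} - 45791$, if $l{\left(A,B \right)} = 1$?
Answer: $- \frac{2795403}{61} \approx -45826.0$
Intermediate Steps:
$t = -5$ ($t = -4 + \left(1 - 2\right) = -4 - 1 = -5$)
$U{\left(G \right)} = G \left(-5 + G\right)$ ($U{\left(G \right)} = \left(G - 5\right) \left(G + \left(G - G\right)\right) = \left(-5 + G\right) \left(G + 0\right) = \left(-5 + G\right) G = G \left(-5 + G\right)$)
$N{\left(d,F \right)} = -56 + \frac{16 d}{F + d}$ ($N{\left(d,F \right)} = -56 + 8 \frac{d + d}{d + F} = -56 + 8 \frac{2 d}{F + d} = -56 + \frac{16 d}{F + d}$)
$N{\left(-158,U{\left(9 \right)} \right)} - 45791 = \frac{8 \left(- 7 \cdot 9 \left(-5 + 9\right) - -790\right)}{9 \left(-5 + 9\right) - 158} - 45791 = \frac{8 \left(- 7 \cdot 9 \cdot 4 + 790\right)}{9 \cdot 4 - 158} - 45791 = \frac{8 \left(\left(-7\right) 36 + 790\right)}{36 - 158} - 45791 = \frac{8 \left(-252 + 790\right)}{-122} - 45791 = 8 \left(- \frac{1}{122}\right) 538 - 45791 = - \frac{2152}{61} - 45791 = - \frac{2795403}{61}$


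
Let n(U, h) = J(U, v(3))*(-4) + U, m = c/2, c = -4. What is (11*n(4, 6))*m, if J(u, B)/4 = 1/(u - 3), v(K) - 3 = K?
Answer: 264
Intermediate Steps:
v(K) = 3 + K
J(u, B) = 4/(-3 + u) (J(u, B) = 4/(u - 3) = 4/(-3 + u))
m = -2 (m = -4/2 = -4*½ = -2)
n(U, h) = U - 16/(-3 + U) (n(U, h) = (4/(-3 + U))*(-4) + U = -16/(-3 + U) + U = U - 16/(-3 + U))
(11*n(4, 6))*m = (11*((-16 + 4*(-3 + 4))/(-3 + 4)))*(-2) = (11*((-16 + 4*1)/1))*(-2) = (11*(1*(-16 + 4)))*(-2) = (11*(1*(-12)))*(-2) = (11*(-12))*(-2) = -132*(-2) = 264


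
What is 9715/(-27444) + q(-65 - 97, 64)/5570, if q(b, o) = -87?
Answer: -28250089/76431540 ≈ -0.36961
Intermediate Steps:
9715/(-27444) + q(-65 - 97, 64)/5570 = 9715/(-27444) - 87/5570 = 9715*(-1/27444) - 87*1/5570 = -9715/27444 - 87/5570 = -28250089/76431540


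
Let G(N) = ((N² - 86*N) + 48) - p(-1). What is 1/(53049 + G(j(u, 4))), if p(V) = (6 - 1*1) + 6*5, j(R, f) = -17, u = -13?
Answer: 1/54813 ≈ 1.8244e-5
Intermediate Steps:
p(V) = 35 (p(V) = (6 - 1) + 30 = 5 + 30 = 35)
G(N) = 13 + N² - 86*N (G(N) = ((N² - 86*N) + 48) - 1*35 = (48 + N² - 86*N) - 35 = 13 + N² - 86*N)
1/(53049 + G(j(u, 4))) = 1/(53049 + (13 + (-17)² - 86*(-17))) = 1/(53049 + (13 + 289 + 1462)) = 1/(53049 + 1764) = 1/54813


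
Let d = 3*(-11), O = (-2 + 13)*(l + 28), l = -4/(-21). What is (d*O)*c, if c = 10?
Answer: -716320/7 ≈ -1.0233e+5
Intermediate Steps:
l = 4/21 (l = -4*(-1/21) = 4/21 ≈ 0.19048)
O = 6512/21 (O = (-2 + 13)*(4/21 + 28) = 11*(592/21) = 6512/21 ≈ 310.10)
d = -33
(d*O)*c = -33*6512/21*10 = -71632/7*10 = -716320/7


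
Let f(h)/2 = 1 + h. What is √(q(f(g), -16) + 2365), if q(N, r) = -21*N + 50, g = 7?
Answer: 3*√231 ≈ 45.596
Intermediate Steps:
f(h) = 2 + 2*h (f(h) = 2*(1 + h) = 2 + 2*h)
q(N, r) = 50 - 21*N
√(q(f(g), -16) + 2365) = √((50 - 21*(2 + 2*7)) + 2365) = √((50 - 21*(2 + 14)) + 2365) = √((50 - 21*16) + 2365) = √((50 - 336) + 2365) = √(-286 + 2365) = √2079 = 3*√231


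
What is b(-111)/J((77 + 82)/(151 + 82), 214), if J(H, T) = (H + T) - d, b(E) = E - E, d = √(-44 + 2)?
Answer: 0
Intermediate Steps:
d = I*√42 (d = √(-42) = I*√42 ≈ 6.4807*I)
b(E) = 0
J(H, T) = H + T - I*√42 (J(H, T) = (H + T) - I*√42 = H + T - I*√42)
b(-111)/J((77 + 82)/(151 + 82), 214) = 0/((77 + 82)/(151 + 82) + 214 - I*√42) = 0/(159/233 + 214 - I*√42) = 0/(50021/233 - I*√42) = 0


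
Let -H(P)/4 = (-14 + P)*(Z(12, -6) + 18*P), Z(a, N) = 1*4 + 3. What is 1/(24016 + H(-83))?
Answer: -1/552940 ≈ -1.8085e-6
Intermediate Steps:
Z(a, N) = 7 (Z(a, N) = 4 + 3 = 7)
H(P) = -4*(-14 + P)*(7 + 18*P)
1/(24016 + H(-83)) = 1/(24016 + (392 - 72*(-83)² + 980*(-83))) = 1/(24016 + (392 - 72*6889 - 81340)) = 1/(24016 + (392 - 496008 - 81340)) = 1/(24016 - 576956) = 1/(-552940) = -1/552940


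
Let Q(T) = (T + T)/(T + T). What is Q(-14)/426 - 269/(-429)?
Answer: 38341/60918 ≈ 0.62939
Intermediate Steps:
Q(T) = 1 (Q(T) = (2*T)/((2*T)) = (2*T)*(1/(2*T)) = 1)
Q(-14)/426 - 269/(-429) = 1/426 - 269/(-429) = 1*(1/426) - 269*(-1/429) = 1/426 + 269/429 = 38341/60918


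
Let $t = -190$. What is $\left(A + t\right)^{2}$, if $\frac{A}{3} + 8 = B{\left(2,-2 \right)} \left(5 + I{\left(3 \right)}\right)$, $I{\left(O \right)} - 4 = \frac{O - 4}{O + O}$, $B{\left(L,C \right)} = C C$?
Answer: $11664$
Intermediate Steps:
$B{\left(L,C \right)} = C^{2}$
$I{\left(O \right)} = 4 + \frac{-4 + O}{2 O}$ ($I{\left(O \right)} = 4 + \frac{O - 4}{O + O} = 4 + \frac{-4 + O}{2 O}$)
$A = 82$ ($A = -24 + 3 \left(-2\right)^{2} \left(5 + \left(\frac{9}{2} - \frac{2}{3}\right)\right) = -24 + 3 \cdot 4 \left(5 + \left(\frac{9}{2} - \frac{2}{3}\right)\right) = -24 + 3 \cdot 4 \left(5 + \frac{23}{6}\right) = -24 + 3 \cdot 4 \cdot \frac{53}{6} = -24 + 3 \cdot \frac{106}{3} = -24 + 106 = 82$)
$\left(A + t\right)^{2} = \left(82 - 190\right)^{2} = \left(-108\right)^{2} = 11664$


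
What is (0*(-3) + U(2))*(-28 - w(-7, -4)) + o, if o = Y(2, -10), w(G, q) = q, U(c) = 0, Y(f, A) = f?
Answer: 2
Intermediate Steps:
o = 2
(0*(-3) + U(2))*(-28 - w(-7, -4)) + o = (0*(-3) + 0)*(-28 - 1*(-4)) + 2 = (0 + 0)*(-28 + 4) + 2 = 0*(-24) + 2 = 0 + 2 = 2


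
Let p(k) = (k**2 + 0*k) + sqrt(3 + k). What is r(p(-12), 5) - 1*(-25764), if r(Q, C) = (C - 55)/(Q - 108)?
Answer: 747116/29 + 10*I/87 ≈ 25763.0 + 0.11494*I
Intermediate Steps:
p(k) = k**2 + sqrt(3 + k) (p(k) = (k**2 + 0) + sqrt(3 + k) = k**2 + sqrt(3 + k))
r(Q, C) = (-55 + C)/(-108 + Q)
r(p(-12), 5) - 1*(-25764) = (-55 + 5)/(-108 + ((-12)**2 + sqrt(3 - 12))) - 1*(-25764) = -50/(-108 + (144 + sqrt(-9))) + 25764 = -50/(-108 + (144 + 3*I)) + 25764 = -50/(36 + 3*I) + 25764 = ((36 - 3*I)/1305)*(-50) + 25764 = -10*(36 - 3*I)/261 + 25764 = 25764 - 10*(36 - 3*I)/261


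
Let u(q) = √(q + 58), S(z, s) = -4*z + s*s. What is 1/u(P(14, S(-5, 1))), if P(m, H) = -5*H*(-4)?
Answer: √478/478 ≈ 0.045739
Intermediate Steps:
S(z, s) = s² - 4*z (S(z, s) = -4*z + s² = s² - 4*z)
P(m, H) = 20*H
u(q) = √(58 + q)
1/u(P(14, S(-5, 1))) = 1/(√(58 + 20*(1² - 4*(-5)))) = 1/(√(58 + 20*(1 + 20))) = 1/(√(58 + 20*21)) = 1/(√(58 + 420)) = 1/(√478) = √478/478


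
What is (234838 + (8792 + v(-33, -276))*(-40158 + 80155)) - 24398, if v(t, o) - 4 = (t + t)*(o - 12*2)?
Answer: 1143964652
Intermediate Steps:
v(t, o) = 4 + 2*t*(-24 + o) (v(t, o) = 4 + (t + t)*(o - 12*2) = 4 + (2*t)*(o - 24) = 4 + (2*t)*(-24 + o) = 4 + 2*t*(-24 + o))
(234838 + (8792 + v(-33, -276))*(-40158 + 80155)) - 24398 = (234838 + (8792 + (4 - 48*(-33) + 2*(-276)*(-33)))*(-40158 + 80155)) - 24398 = (234838 + (8792 + (4 + 1584 + 18216))*39997) - 24398 = (234838 + (8792 + 19804)*39997) - 24398 = (234838 + 28596*39997) - 24398 = (234838 + 1143754212) - 24398 = 1143989050 - 24398 = 1143964652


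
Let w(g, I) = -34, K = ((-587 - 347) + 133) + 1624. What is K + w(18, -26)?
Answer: 789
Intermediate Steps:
K = 823 (K = (-934 + 133) + 1624 = -801 + 1624 = 823)
K + w(18, -26) = 823 - 34 = 789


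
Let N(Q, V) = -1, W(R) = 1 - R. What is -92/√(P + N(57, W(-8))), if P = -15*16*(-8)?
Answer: -92*√1919/1919 ≈ -2.1002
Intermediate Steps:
P = 1920 (P = -240*(-8) = 1920)
-92/√(P + N(57, W(-8))) = -92/√(1920 - 1) = -92*√1919/1919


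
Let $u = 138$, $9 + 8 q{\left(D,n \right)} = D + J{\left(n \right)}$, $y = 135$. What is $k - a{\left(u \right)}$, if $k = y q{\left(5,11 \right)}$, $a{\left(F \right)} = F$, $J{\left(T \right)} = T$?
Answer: $- \frac{159}{8} \approx -19.875$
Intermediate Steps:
$q{\left(D,n \right)} = - \frac{9}{8} + \frac{D}{8} + \frac{n}{8}$ ($q{\left(D,n \right)} = - \frac{9}{8} + \frac{D + n}{8} = - \frac{9}{8} + \left(\frac{D}{8} + \frac{n}{8}\right) = - \frac{9}{8} + \frac{D}{8} + \frac{n}{8}$)
$k = \frac{945}{8}$ ($k = 135 \left(- \frac{9}{8} + \frac{1}{8} \cdot 5 + \frac{1}{8} \cdot 11\right) = 135 \left(- \frac{9}{8} + \frac{5}{8} + \frac{11}{8}\right) = 135 \cdot \frac{7}{8} = \frac{945}{8} \approx 118.13$)
$k - a{\left(u \right)} = \frac{945}{8} - 138 = - \frac{159}{8}$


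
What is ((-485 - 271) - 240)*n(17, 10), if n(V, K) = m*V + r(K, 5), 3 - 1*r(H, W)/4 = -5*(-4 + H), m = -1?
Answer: -114540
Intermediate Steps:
r(H, W) = -68 + 20*H (r(H, W) = 12 - (-20)*(-4 + H) = 12 - 4*(20 - 5*H) = 12 + (-80 + 20*H) = -68 + 20*H)
n(V, K) = -68 - V + 20*K (n(V, K) = -V + (-68 + 20*K) = -68 - V + 20*K)
((-485 - 271) - 240)*n(17, 10) = ((-485 - 271) - 240)*(-68 - 1*17 + 20*10) = (-756 - 240)*(-68 - 17 + 200) = -996*115 = -114540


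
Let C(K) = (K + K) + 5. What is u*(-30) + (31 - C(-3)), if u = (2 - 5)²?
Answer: -238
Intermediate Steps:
C(K) = 5 + 2*K (C(K) = 2*K + 5 = 5 + 2*K)
u = 9 (u = (-3)² = 9)
u*(-30) + (31 - C(-3)) = 9*(-30) + (31 - (5 + 2*(-3))) = -270 + (31 - (5 - 6)) = -270 + (31 - 1*(-1)) = -270 + (31 + 1) = -270 + 32 = -238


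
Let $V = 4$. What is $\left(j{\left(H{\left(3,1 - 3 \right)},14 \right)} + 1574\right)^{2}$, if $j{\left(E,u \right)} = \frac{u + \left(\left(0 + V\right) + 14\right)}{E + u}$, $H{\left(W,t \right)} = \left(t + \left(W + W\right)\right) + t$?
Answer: $2483776$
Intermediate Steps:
$H{\left(W,t \right)} = 2 W + 2 t$ ($H{\left(W,t \right)} = \left(t + 2 W\right) + t = 2 W + 2 t$)
$j{\left(E,u \right)} = \frac{18 + u}{E + u}$ ($j{\left(E,u \right)} = \frac{u + \left(\left(0 + 4\right) + 14\right)}{E + u} = \frac{u + \left(4 + 14\right)}{E + u} = \frac{u + 18}{E + u} = \frac{18 + u}{E + u}$)
$\left(j{\left(H{\left(3,1 - 3 \right)},14 \right)} + 1574\right)^{2} = \left(\frac{18 + 14}{\left(2 \cdot 3 + 2 \left(1 - 3\right)\right) + 14} + 1574\right)^{2} = \left(\frac{1}{\left(6 + 2 \left(-2\right)\right) + 14} \cdot 32 + 1574\right)^{2} = \left(\frac{1}{\left(6 - 4\right) + 14} \cdot 32 + 1574\right)^{2} = \left(\frac{1}{2 + 14} \cdot 32 + 1574\right)^{2} = \left(\frac{1}{16} \cdot 32 + 1574\right)^{2} = \left(2 + 1574\right)^{2} = 1576^{2} = 2483776$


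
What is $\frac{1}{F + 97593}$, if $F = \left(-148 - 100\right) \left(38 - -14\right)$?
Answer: $\frac{1}{84697} \approx 1.1807 \cdot 10^{-5}$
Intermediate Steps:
$F = -12896$ ($F = - 248 \left(38 + 14\right) = \left(-248\right) 52 = -12896$)
$\frac{1}{F + 97593} = \frac{1}{-12896 + 97593} = \frac{1}{84697}$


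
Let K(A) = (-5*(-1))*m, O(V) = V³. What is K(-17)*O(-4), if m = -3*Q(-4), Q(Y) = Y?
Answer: -3840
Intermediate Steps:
m = 12 (m = -3*(-4) = 12)
K(A) = 60 (K(A) = -5*(-1)*12 = 5*12 = 60)
K(-17)*O(-4) = 60*(-4)³ = 60*(-64) = -3840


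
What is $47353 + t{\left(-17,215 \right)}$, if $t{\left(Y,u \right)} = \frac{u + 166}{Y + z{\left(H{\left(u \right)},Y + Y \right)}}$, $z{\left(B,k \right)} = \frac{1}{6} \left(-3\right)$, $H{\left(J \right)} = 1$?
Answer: $\frac{1656593}{35} \approx 47331.0$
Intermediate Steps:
$z{\left(B,k \right)} = - \frac{1}{2}$ ($z{\left(B,k \right)} = \frac{1}{6} \left(-3\right) = - \frac{1}{2}$)
$t{\left(Y,u \right)} = \frac{166 + u}{- \frac{1}{2} + Y}$ ($t{\left(Y,u \right)} = \frac{u + 166}{Y - \frac{1}{2}} = \frac{166 + u}{- \frac{1}{2} + Y}$)
$47353 + t{\left(-17,215 \right)} = 47353 + \frac{2 \left(166 + 215\right)}{-1 + 2 \left(-17\right)} = 47353 + 2 \frac{1}{-1 - 34} \cdot 381 = 47353 + 2 \frac{1}{-35} \cdot 381 = 47353 + 2 \left(- \frac{1}{35}\right) 381 = 47353 - \frac{762}{35} = \frac{1656593}{35}$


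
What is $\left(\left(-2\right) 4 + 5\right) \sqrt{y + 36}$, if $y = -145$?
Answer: $- 3 i \sqrt{109} \approx - 31.321 i$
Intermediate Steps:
$\left(\left(-2\right) 4 + 5\right) \sqrt{y + 36} = \left(\left(-2\right) 4 + 5\right) \sqrt{-145 + 36} = \left(-8 + 5\right) \sqrt{-109} = - 3 i \sqrt{109}$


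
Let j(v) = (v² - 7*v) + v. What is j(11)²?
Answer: 3025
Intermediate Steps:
j(v) = v² - 6*v
j(11)² = (11*(-6 + 11))² = (11*5)² = 55² = 3025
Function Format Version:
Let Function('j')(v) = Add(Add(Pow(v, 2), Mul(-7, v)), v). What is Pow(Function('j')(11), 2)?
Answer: 3025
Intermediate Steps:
Function('j')(v) = Add(Pow(v, 2), Mul(-6, v))
Pow(Function('j')(11), 2) = Pow(Mul(11, Add(-6, 11)), 2) = Pow(Mul(11, 5), 2) = Pow(55, 2) = 3025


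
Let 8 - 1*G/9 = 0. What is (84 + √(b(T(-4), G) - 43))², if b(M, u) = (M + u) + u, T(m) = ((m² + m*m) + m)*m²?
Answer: 7605 + 504*√61 ≈ 11541.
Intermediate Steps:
T(m) = m²*(m + 2*m²) (T(m) = ((m² + m²) + m)*m² = (2*m² + m)*m² = (m + 2*m²)*m² = m²*(m + 2*m²))
G = 72 (G = 72 - 9*0 = 72 + 0 = 72)
b(M, u) = M + 2*u
(84 + √(b(T(-4), G) - 43))² = (84 + √(((-4)³*(1 + 2*(-4)) + 2*72) - 43))² = (84 + √((-64*(1 - 8) + 144) - 43))² = (84 + √((-64*(-7) + 144) - 43))² = (84 + √((448 + 144) - 43))² = (84 + √(592 - 43))² = (84 + √549)² = (84 + 3*√61)²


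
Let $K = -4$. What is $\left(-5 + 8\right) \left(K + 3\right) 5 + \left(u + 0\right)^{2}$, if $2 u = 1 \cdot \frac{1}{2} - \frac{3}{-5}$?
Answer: $- \frac{5879}{400} \approx -14.697$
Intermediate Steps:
$u = \frac{11}{20}$ ($u = \frac{1 \cdot \frac{1}{2} - \frac{3}{-5}}{2} = \frac{1 \cdot \frac{1}{2} - - \frac{3}{5}}{2} = \frac{\frac{1}{2} + \frac{3}{5}}{2} = \frac{1}{2} \cdot \frac{11}{10} = \frac{11}{20} \approx 0.55$)
$\left(-5 + 8\right) \left(K + 3\right) 5 + \left(u + 0\right)^{2} = \left(-5 + 8\right) \left(-4 + 3\right) 5 + \left(\frac{11}{20} + 0\right)^{2} = 3 \left(-1\right) 5 + \left(\frac{11}{20}\right)^{2} = \left(-3\right) 5 + \frac{121}{400} = -15 + \frac{121}{400} = - \frac{5879}{400}$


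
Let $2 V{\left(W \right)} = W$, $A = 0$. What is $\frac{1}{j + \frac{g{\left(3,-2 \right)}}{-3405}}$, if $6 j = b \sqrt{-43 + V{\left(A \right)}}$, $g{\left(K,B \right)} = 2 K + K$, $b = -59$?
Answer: $- \frac{122580}{192825382999} + \frac{456031650 i \sqrt{43}}{192825382999} \approx -6.357 \cdot 10^{-7} + 0.015508 i$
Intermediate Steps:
$V{\left(W \right)} = \frac{W}{2}$
$g{\left(K,B \right)} = 3 K$
$j = - \frac{59 i \sqrt{43}}{6}$ ($j = \frac{\left(-59\right) \sqrt{-43 + \frac{1}{2} \cdot 0}}{6} = \frac{\left(-59\right) \sqrt{-43 + 0}}{6} = \frac{\left(-59\right) \sqrt{-43}}{6} = \frac{\left(-59\right) i \sqrt{43}}{6} = - \frac{59 i \sqrt{43}}{6} \approx - 64.481 i$)
$\frac{1}{j + \frac{g{\left(3,-2 \right)}}{-3405}} = \frac{1}{- \frac{59 i \sqrt{43}}{6} + \frac{3 \cdot 3}{-3405}} = \frac{1}{- \frac{59 i \sqrt{43}}{6} + 9 \left(- \frac{1}{3405}\right)} = \frac{1}{- \frac{59 i \sqrt{43}}{6} - \frac{3}{1135}} = \frac{1}{- \frac{3}{1135} - \frac{59 i \sqrt{43}}{6}}$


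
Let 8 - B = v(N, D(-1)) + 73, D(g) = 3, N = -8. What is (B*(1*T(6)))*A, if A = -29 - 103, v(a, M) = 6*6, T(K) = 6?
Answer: 79992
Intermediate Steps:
v(a, M) = 36
B = -101 (B = 8 - (36 + 73) = 8 - 1*109 = 8 - 109 = -101)
A = -132
(B*(1*T(6)))*A = -101*6*(-132) = -606*(-132) = 79992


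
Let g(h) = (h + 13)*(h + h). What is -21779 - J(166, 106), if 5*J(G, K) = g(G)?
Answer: -168323/5 ≈ -33665.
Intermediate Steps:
g(h) = 2*h*(13 + h) (g(h) = (13 + h)*(2*h) = 2*h*(13 + h))
J(G, K) = 2*G*(13 + G)/5 (J(G, K) = (2*G*(13 + G))/5 = 2*G*(13 + G)/5)
-21779 - J(166, 106) = -21779 - 2*166*(13 + 166)/5 = -21779 - 2*166*179/5 = -21779 - 1*59428/5 = -21779 - 59428/5 = -168323/5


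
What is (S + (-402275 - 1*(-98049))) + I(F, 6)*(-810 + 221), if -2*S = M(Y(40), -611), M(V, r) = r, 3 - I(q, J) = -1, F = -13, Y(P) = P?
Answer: -612553/2 ≈ -3.0628e+5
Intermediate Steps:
I(q, J) = 4 (I(q, J) = 3 - 1*(-1) = 3 + 1 = 4)
S = 611/2 (S = -½*(-611) = 611/2 ≈ 305.50)
(S + (-402275 - 1*(-98049))) + I(F, 6)*(-810 + 221) = (611/2 + (-402275 - 1*(-98049))) + 4*(-810 + 221) = (611/2 + (-402275 + 98049)) + 4*(-589) = (611/2 - 304226) - 2356 = -607841/2 - 2356 = -612553/2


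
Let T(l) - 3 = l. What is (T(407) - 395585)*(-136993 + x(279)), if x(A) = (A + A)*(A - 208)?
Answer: 38480165625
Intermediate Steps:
T(l) = 3 + l
x(A) = 2*A*(-208 + A) (x(A) = (2*A)*(-208 + A) = 2*A*(-208 + A))
(T(407) - 395585)*(-136993 + x(279)) = ((3 + 407) - 395585)*(-136993 + 2*279*(-208 + 279)) = (410 - 395585)*(-136993 + 2*279*71) = -395175*(-136993 + 39618) = -395175*(-97375) = 38480165625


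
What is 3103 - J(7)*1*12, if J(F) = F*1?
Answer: 3019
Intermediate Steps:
J(F) = F
3103 - J(7)*1*12 = 3103 - 7*1*12 = 3103 - 7*12 = 3103 - 1*84 = 3103 - 84 = 3019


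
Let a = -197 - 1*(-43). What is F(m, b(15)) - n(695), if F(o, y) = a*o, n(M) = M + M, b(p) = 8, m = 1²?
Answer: -1544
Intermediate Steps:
m = 1
a = -154 (a = -197 + 43 = -154)
n(M) = 2*M
F(o, y) = -154*o
F(m, b(15)) - n(695) = -154*1 - 2*695 = -154 - 1*1390 = -154 - 1390 = -1544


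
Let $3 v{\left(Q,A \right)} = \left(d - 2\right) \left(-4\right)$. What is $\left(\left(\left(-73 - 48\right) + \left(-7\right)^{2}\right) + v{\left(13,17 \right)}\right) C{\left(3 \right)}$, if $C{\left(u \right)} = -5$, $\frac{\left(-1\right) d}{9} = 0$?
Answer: $\frac{1040}{3} \approx 346.67$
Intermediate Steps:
$d = 0$ ($d = \left(-9\right) 0 = 0$)
$v{\left(Q,A \right)} = \frac{8}{3}$ ($v{\left(Q,A \right)} = \frac{\left(0 - 2\right) \left(-4\right)}{3} = \frac{\left(-2\right) \left(-4\right)}{3} = \frac{1}{3} \cdot 8 = \frac{8}{3}$)
$\left(\left(\left(-73 - 48\right) + \left(-7\right)^{2}\right) + v{\left(13,17 \right)}\right) C{\left(3 \right)} = \left(\left(\left(-73 - 48\right) + \left(-7\right)^{2}\right) + \frac{8}{3}\right) \left(-5\right) = \left(\left(-121 + 49\right) + \frac{8}{3}\right) \left(-5\right) = \left(-72 + \frac{8}{3}\right) \left(-5\right) = \left(- \frac{208}{3}\right) \left(-5\right) = \frac{1040}{3}$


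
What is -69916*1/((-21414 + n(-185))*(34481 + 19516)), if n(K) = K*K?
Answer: -69916/691755567 ≈ -0.00010107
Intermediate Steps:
n(K) = K²
-69916*1/((-21414 + n(-185))*(34481 + 19516)) = -69916*1/((-21414 + (-185)²)*(34481 + 19516)) = -69916*1/(53997*(-21414 + 34225)) = -69916/(53997*12811) = -69916/691755567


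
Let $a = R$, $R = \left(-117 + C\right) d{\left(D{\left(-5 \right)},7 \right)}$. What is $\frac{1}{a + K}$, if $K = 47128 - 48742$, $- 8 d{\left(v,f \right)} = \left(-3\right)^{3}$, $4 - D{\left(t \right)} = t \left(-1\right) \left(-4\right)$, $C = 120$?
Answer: $- \frac{8}{12831} \approx -0.00062349$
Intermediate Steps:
$D{\left(t \right)} = 4 - 4 t$ ($D{\left(t \right)} = 4 - t \left(-1\right) \left(-4\right) = 4 - - t \left(-4\right) = 4 - 4 t$)
$d{\left(v,f \right)} = \frac{27}{8}$ ($d{\left(v,f \right)} = - \frac{\left(-3\right)^{3}}{8} = \left(- \frac{1}{8}\right) \left(-27\right) = \frac{27}{8}$)
$K = -1614$ ($K = 47128 - 48742 = -1614$)
$R = \frac{81}{8}$ ($R = \left(-117 + 120\right) \frac{27}{8} = 3 \cdot \frac{27}{8} = \frac{81}{8} \approx 10.125$)
$a = \frac{81}{8} \approx 10.125$
$\frac{1}{a + K} = \frac{1}{\frac{81}{8} - 1614} = \frac{1}{- \frac{12831}{8}} = - \frac{8}{12831}$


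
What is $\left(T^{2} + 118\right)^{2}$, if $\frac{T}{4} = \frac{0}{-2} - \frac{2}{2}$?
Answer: $17956$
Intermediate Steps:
$T = -4$ ($T = 4 \left(\frac{0}{-2} - \frac{2}{2}\right) = 4 \left(0 \left(- \frac{1}{2}\right) - 1\right) = 4 \left(0 - 1\right) = 4 \left(-1\right) = -4$)
$\left(T^{2} + 118\right)^{2} = \left(\left(-4\right)^{2} + 118\right)^{2} = \left(16 + 118\right)^{2} = 134^{2} = 17956$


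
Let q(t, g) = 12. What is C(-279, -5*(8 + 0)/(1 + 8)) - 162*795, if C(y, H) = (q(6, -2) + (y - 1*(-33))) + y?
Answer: -129303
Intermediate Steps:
C(y, H) = 45 + 2*y (C(y, H) = (12 + (y - 1*(-33))) + y = (12 + (y + 33)) + y = (12 + (33 + y)) + y = (45 + y) + y = 45 + 2*y)
C(-279, -5*(8 + 0)/(1 + 8)) - 162*795 = (45 + 2*(-279)) - 162*795 = (45 - 558) - 128790 = -513 - 128790 = -129303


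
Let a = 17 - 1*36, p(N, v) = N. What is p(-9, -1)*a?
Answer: 171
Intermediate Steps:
a = -19 (a = 17 - 36 = -19)
p(-9, -1)*a = -9*(-19) = 171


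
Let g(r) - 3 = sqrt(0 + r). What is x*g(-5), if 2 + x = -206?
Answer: -624 - 208*I*sqrt(5) ≈ -624.0 - 465.1*I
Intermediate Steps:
x = -208 (x = -2 - 206 = -208)
g(r) = 3 + sqrt(r) (g(r) = 3 + sqrt(0 + r) = 3 + sqrt(r))
x*g(-5) = -208*(3 + sqrt(-5)) = -208*(3 + I*sqrt(5)) = -624 - 208*I*sqrt(5)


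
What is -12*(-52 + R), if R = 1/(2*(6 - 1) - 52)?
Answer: 4370/7 ≈ 624.29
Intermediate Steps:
R = -1/42 (R = 1/(2*5 - 52) = 1/(10 - 52) = 1/(-42) = -1/42 ≈ -0.023810)
-12*(-52 + R) = -12*(-52 - 1/42) = -12*(-2185/42) = 4370/7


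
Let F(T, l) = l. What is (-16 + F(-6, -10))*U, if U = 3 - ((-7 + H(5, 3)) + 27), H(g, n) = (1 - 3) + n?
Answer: 468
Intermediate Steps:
H(g, n) = -2 + n
U = -18 (U = 3 - ((-7 + (-2 + 3)) + 27) = 3 - ((-7 + 1) + 27) = 3 - (-6 + 27) = 3 - 1*21 = 3 - 21 = -18)
(-16 + F(-6, -10))*U = (-16 - 10)*(-18) = -26*(-18) = 468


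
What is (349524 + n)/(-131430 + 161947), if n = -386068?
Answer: -36544/30517 ≈ -1.1975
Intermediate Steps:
(349524 + n)/(-131430 + 161947) = (349524 - 386068)/(-131430 + 161947) = -36544/30517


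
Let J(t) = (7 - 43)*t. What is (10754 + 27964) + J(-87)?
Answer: 41850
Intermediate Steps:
J(t) = -36*t
(10754 + 27964) + J(-87) = (10754 + 27964) - 36*(-87) = 38718 + 3132 = 41850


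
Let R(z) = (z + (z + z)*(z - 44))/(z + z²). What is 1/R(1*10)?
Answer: -11/67 ≈ -0.16418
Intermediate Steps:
R(z) = (z + 2*z*(-44 + z))/(z + z²) (R(z) = (z + (2*z)*(-44 + z))/(z + z²) = (z + 2*z*(-44 + z))/(z + z²))
1/R(1*10) = 1/((-87 + 2*(1*10))/(1 + 1*10)) = 1/((-87 + 2*10)/(1 + 10)) = 1/((-87 + 20)/11) = 1/((1/11)*(-67)) = 1/(-67/11) = -11/67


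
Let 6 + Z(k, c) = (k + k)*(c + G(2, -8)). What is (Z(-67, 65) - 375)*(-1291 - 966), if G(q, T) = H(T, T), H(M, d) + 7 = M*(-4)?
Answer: 28079337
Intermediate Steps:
H(M, d) = -7 - 4*M (H(M, d) = -7 + M*(-4) = -7 - 4*M)
G(q, T) = -7 - 4*T
Z(k, c) = -6 + 2*k*(25 + c) (Z(k, c) = -6 + (k + k)*(c + (-7 - 4*(-8))) = -6 + (2*k)*(c + (-7 + 32)) = -6 + (2*k)*(c + 25) = -6 + (2*k)*(25 + c) = -6 + 2*k*(25 + c))
(Z(-67, 65) - 375)*(-1291 - 966) = ((-6 + 50*(-67) + 2*65*(-67)) - 375)*(-1291 - 966) = ((-6 - 3350 - 8710) - 375)*(-2257) = (-12066 - 375)*(-2257) = -12441*(-2257) = 28079337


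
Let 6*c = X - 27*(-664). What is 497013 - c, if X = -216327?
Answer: 1060159/2 ≈ 5.3008e+5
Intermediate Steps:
c = -66133/2 (c = (-216327 - 27*(-664))/6 = (-216327 - 1*(-17928))/6 = (-216327 + 17928)/6 = (⅙)*(-198399) = -66133/2 ≈ -33067.)
497013 - c = 497013 - 1*(-66133/2) = 497013 + 66133/2 = 1060159/2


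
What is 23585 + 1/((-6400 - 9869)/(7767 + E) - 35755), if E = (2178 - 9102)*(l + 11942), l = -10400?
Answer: 2999002123583423/127157181562 ≈ 23585.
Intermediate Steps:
E = -10676808 (E = (2178 - 9102)*(-10400 + 11942) = -6924*1542 = -10676808)
23585 + 1/((-6400 - 9869)/(7767 + E) - 35755) = 23585 + 1/((-6400 - 9869)/(7767 - 10676808) - 35755) = 23585 + 1/(-16269/(-10669041) - 35755) = 23585 + 1/(-16269*(-1/10669041) - 35755) = 23585 + 1/(5423/3556347 - 35755) = 23585 + 1/(-127157181562/3556347) = 23585 - 3556347/127157181562 = 2999002123583423/127157181562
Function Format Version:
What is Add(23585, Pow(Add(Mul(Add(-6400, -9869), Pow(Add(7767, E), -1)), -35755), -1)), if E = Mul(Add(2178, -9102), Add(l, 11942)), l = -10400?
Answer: Rational(2999002123583423, 127157181562) ≈ 23585.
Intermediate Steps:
E = -10676808 (E = Mul(Add(2178, -9102), Add(-10400, 11942)) = Mul(-6924, 1542) = -10676808)
Add(23585, Pow(Add(Mul(Add(-6400, -9869), Pow(Add(7767, E), -1)), -35755), -1)) = Add(23585, Pow(Add(Mul(Add(-6400, -9869), Pow(Add(7767, -10676808), -1)), -35755), -1)) = Add(23585, Pow(Add(Mul(-16269, Pow(-10669041, -1)), -35755), -1)) = Add(23585, Pow(Add(Mul(-16269, Rational(-1, 10669041)), -35755), -1)) = Add(23585, Pow(Add(Rational(5423, 3556347), -35755), -1)) = Add(23585, Pow(Rational(-127157181562, 3556347), -1)) = Add(23585, Rational(-3556347, 127157181562)) = Rational(2999002123583423, 127157181562)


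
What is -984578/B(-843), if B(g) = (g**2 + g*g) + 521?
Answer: -140654/203117 ≈ -0.69248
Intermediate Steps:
B(g) = 521 + 2*g**2 (B(g) = (g**2 + g**2) + 521 = 2*g**2 + 521 = 521 + 2*g**2)
-984578/B(-843) = -984578/(521 + 2*(-843)**2) = -984578/(521 + 2*710649) = -984578/(521 + 1421298) = -984578/1421819 = -984578*1/1421819 = -140654/203117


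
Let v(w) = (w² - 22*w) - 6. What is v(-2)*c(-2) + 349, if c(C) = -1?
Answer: 307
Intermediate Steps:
v(w) = -6 + w² - 22*w
v(-2)*c(-2) + 349 = (-6 + (-2)² - 22*(-2))*(-1) + 349 = (-6 + 4 + 44)*(-1) + 349 = 42*(-1) + 349 = -42 + 349 = 307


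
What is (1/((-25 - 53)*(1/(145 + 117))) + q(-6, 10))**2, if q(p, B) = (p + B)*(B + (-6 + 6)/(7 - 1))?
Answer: 2042041/1521 ≈ 1342.6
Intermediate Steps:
q(p, B) = B*(B + p) (q(p, B) = (B + p)*(B + 0/6) = (B + p)*(B + 0*(1/6)) = (B + p)*(B + 0) = (B + p)*B = B*(B + p))
(1/((-25 - 53)*(1/(145 + 117))) + q(-6, 10))**2 = (1/((-25 - 53)*(1/(145 + 117))) + 10*(10 - 6))**2 = (1/((-78)*(1/262)) + 10*4)**2 = (-1/(78*1/262) + 40)**2 = (-1/78*262 + 40)**2 = (-131/39 + 40)**2 = (1429/39)**2 = 2042041/1521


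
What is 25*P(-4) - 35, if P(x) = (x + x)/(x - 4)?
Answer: -10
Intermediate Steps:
P(x) = 2*x/(-4 + x) (P(x) = (2*x)/(-4 + x) = 2*x/(-4 + x))
25*P(-4) - 35 = 25*(2*(-4)/(-4 - 4)) - 35 = 25*(2*(-4)/(-8)) - 35 = 25*(2*(-4)*(-⅛)) - 35 = 25*1 - 35 = 25 - 35 = -10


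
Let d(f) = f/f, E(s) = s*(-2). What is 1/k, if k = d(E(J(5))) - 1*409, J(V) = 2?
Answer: -1/408 ≈ -0.0024510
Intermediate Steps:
E(s) = -2*s
d(f) = 1
k = -408 (k = 1 - 1*409 = 1 - 409 = -408)
1/k = 1/(-408) = -1/408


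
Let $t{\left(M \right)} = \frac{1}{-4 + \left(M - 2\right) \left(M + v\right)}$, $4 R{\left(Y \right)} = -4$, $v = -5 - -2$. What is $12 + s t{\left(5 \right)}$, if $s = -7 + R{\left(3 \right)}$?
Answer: $8$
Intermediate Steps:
$v = -3$ ($v = -5 + 2 = -3$)
$R{\left(Y \right)} = -1$ ($R{\left(Y \right)} = \frac{1}{4} \left(-4\right) = -1$)
$s = -8$ ($s = -7 - 1 = -8$)
$t{\left(M \right)} = \frac{1}{-4 + \left(-3 + M\right) \left(-2 + M\right)}$ ($t{\left(M \right)} = \frac{1}{-4 + \left(M - 2\right) \left(M - 3\right)} = \frac{1}{-4 + \left(-2 + M\right) \left(-3 + M\right)} = \frac{1}{-4 + \left(-3 + M\right) \left(-2 + M\right)}$)
$12 + s t{\left(5 \right)} = 12 - \frac{8}{2 + 5^{2} - 25} = 12 - \frac{8}{2 + 25 - 25} = 12 - \frac{8}{2} = 12 - 4 = 8$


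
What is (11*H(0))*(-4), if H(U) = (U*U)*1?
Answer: 0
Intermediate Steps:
H(U) = U**2 (H(U) = U**2*1 = U**2)
(11*H(0))*(-4) = (11*0**2)*(-4) = (11*0)*(-4) = 0*(-4) = 0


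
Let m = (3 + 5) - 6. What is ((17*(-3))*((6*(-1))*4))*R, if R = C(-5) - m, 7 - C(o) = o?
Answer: 12240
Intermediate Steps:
C(o) = 7 - o
m = 2 (m = 8 - 6 = 2)
R = 10 (R = (7 - 1*(-5)) - 1*2 = (7 + 5) - 2 = 12 - 2 = 10)
((17*(-3))*((6*(-1))*4))*R = ((17*(-3))*((6*(-1))*4))*10 = -(-306)*4*10 = -51*(-24)*10 = 1224*10 = 12240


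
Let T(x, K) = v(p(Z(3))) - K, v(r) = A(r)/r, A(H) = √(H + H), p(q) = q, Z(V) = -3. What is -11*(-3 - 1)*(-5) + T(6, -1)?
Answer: -219 - I*√6/3 ≈ -219.0 - 0.8165*I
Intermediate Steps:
A(H) = √2*√H (A(H) = √(2*H) = √2*√H)
v(r) = √2/√r (v(r) = (√2*√r)/r = √2/√r)
T(x, K) = -K - I*√6/3 (T(x, K) = √2/√(-3) - K = √2*(-I*√3/3) - K = -I*√6/3 - K = -K - I*√6/3)
-11*(-3 - 1)*(-5) + T(6, -1) = -11*(-3 - 1)*(-5) + (-1*(-1) - I*√6/3) = -(-44)*(-5) + (1 - I*√6/3) = -11*20 + (1 - I*√6/3) = -220 + (1 - I*√6/3) = -219 - I*√6/3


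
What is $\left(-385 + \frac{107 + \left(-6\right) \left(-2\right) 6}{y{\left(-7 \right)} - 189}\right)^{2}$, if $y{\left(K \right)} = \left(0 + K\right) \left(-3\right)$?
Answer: $\frac{4206689881}{28224} \approx 1.4905 \cdot 10^{5}$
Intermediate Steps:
$y{\left(K \right)} = - 3 K$ ($y{\left(K \right)} = K \left(-3\right) = - 3 K$)
$\left(-385 + \frac{107 + \left(-6\right) \left(-2\right) 6}{y{\left(-7 \right)} - 189}\right)^{2} = \left(-385 + \frac{107 + \left(-6\right) \left(-2\right) 6}{\left(-3\right) \left(-7\right) - 189}\right)^{2} = \left(-385 + \frac{107 + 12 \cdot 6}{21 - 189}\right)^{2} = \left(-385 + \frac{107 + 72}{-168}\right)^{2} = \left(-385 + 179 \left(- \frac{1}{168}\right)\right)^{2} = \left(-385 - \frac{179}{168}\right)^{2} = \left(- \frac{64859}{168}\right)^{2} = \frac{4206689881}{28224}$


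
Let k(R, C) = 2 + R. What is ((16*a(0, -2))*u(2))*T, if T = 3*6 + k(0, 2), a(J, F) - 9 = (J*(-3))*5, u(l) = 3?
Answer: 8640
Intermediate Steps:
a(J, F) = 9 - 15*J (a(J, F) = 9 + (J*(-3))*5 = 9 - 3*J*5 = 9 - 15*J)
T = 20 (T = 3*6 + (2 + 0) = 18 + 2 = 20)
((16*a(0, -2))*u(2))*T = ((16*(9 - 15*0))*3)*20 = ((16*(9 + 0))*3)*20 = ((16*9)*3)*20 = (144*3)*20 = 432*20 = 8640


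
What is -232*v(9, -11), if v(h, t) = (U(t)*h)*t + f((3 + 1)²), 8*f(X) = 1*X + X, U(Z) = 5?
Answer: 113912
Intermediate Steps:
f(X) = X/4 (f(X) = (1*X + X)/8 = (X + X)/8 = (2*X)/8 = X/4)
v(h, t) = 4 + 5*h*t (v(h, t) = (5*h)*t + (3 + 1)²/4 = 5*h*t + (¼)*4² = 5*h*t + (¼)*16 = 5*h*t + 4 = 4 + 5*h*t)
-232*v(9, -11) = -232*(4 + 5*9*(-11)) = -232*(4 - 495) = -232*(-491) = 113912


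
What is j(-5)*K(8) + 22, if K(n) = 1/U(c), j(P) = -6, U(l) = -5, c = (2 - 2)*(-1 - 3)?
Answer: 116/5 ≈ 23.200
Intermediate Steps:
c = 0 (c = 0*(-4) = 0)
K(n) = -1/5 (K(n) = 1/(-5) = -1/5)
j(-5)*K(8) + 22 = -6*(-1/5) + 22 = 6/5 + 22 = 116/5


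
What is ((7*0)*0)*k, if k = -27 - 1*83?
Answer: 0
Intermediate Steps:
k = -110 (k = -27 - 83 = -110)
((7*0)*0)*k = ((7*0)*0)*(-110) = (0*0)*(-110) = 0*(-110) = 0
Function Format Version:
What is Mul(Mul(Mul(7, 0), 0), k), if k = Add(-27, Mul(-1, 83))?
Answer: 0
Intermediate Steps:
k = -110 (k = Add(-27, -83) = -110)
Mul(Mul(Mul(7, 0), 0), k) = Mul(Mul(Mul(7, 0), 0), -110) = Mul(Mul(0, 0), -110) = Mul(0, -110) = 0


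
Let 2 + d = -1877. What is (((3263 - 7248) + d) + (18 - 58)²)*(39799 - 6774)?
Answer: -140818600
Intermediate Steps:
d = -1879 (d = -2 - 1877 = -1879)
(((3263 - 7248) + d) + (18 - 58)²)*(39799 - 6774) = (((3263 - 7248) - 1879) + (18 - 58)²)*(39799 - 6774) = ((-3985 - 1879) + (-40)²)*33025 = (-5864 + 1600)*33025 = -4264*33025 = -140818600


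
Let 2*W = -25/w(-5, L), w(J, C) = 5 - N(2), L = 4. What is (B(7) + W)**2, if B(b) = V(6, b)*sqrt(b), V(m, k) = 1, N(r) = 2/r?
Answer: 1073/64 - 25*sqrt(7)/4 ≈ 0.22968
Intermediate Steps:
w(J, C) = 4 (w(J, C) = 5 - 2/2 = 5 - 1*1 = 5 - 1 = 4)
B(b) = sqrt(b) (B(b) = 1*sqrt(b) = sqrt(b))
W = -25/8 (W = (-25/4)/2 = (-25*1/4)/2 = (1/2)*(-25/4) = -25/8 ≈ -3.1250)
(B(7) + W)**2 = (sqrt(7) - 25/8)**2 = (-25/8 + sqrt(7))**2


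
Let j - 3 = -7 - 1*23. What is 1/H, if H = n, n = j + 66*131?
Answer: 1/8619 ≈ 0.00011602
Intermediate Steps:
j = -27 (j = 3 + (-7 - 1*23) = 3 + (-7 - 23) = 3 - 30 = -27)
n = 8619 (n = -27 + 66*131 = -27 + 8646 = 8619)
H = 8619
1/H = 1/8619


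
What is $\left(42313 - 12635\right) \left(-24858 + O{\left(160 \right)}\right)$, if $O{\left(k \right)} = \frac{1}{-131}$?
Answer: $- \frac{96643409522}{131} \approx -7.3774 \cdot 10^{8}$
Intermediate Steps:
$O{\left(k \right)} = - \frac{1}{131}$
$\left(42313 - 12635\right) \left(-24858 + O{\left(160 \right)}\right) = \left(42313 - 12635\right) \left(-24858 - \frac{1}{131}\right) = 29678 \left(- \frac{3256399}{131}\right) = - \frac{96643409522}{131}$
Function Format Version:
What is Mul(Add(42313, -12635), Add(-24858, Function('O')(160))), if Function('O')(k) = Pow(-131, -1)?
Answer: Rational(-96643409522, 131) ≈ -7.3774e+8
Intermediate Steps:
Function('O')(k) = Rational(-1, 131)
Mul(Add(42313, -12635), Add(-24858, Function('O')(160))) = Mul(Add(42313, -12635), Add(-24858, Rational(-1, 131))) = Mul(29678, Rational(-3256399, 131)) = Rational(-96643409522, 131)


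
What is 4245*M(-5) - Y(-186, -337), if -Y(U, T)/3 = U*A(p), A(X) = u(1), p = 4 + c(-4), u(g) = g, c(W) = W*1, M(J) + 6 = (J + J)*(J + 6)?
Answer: -68478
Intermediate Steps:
M(J) = -6 + 2*J*(6 + J) (M(J) = -6 + (J + J)*(J + 6) = -6 + (2*J)*(6 + J) = -6 + 2*J*(6 + J))
c(W) = W
p = 0 (p = 4 - 4 = 0)
A(X) = 1
Y(U, T) = -3*U
4245*M(-5) - Y(-186, -337) = 4245*(-6 + 2*(-5)**2 + 12*(-5)) - (-3)*(-186) = 4245*(-6 + 2*25 - 60) - 1*558 = 4245*(-6 + 50 - 60) - 558 = 4245*(-16) - 558 = -67920 - 558 = -68478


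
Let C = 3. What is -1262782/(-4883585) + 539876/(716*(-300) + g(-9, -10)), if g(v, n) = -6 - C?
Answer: -337896199546/149862572895 ≈ -2.2547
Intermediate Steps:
g(v, n) = -9 (g(v, n) = -6 - 1*3 = -6 - 3 = -9)
-1262782/(-4883585) + 539876/(716*(-300) + g(-9, -10)) = -1262782/(-4883585) + 539876/(716*(-300) - 9) = -1262782*(-1/4883585) + 539876/(-214800 - 9) = 1262782/4883585 + 539876/(-214809) = 1262782/4883585 + 539876*(-1/214809) = 1262782/4883585 - 539876/214809 = -337896199546/149862572895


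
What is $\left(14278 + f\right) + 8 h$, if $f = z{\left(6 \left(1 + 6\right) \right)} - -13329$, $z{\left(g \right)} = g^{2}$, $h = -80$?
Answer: $28731$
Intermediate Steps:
$f = 15093$ ($f = \left(6 \left(1 + 6\right)\right)^{2} - -13329 = \left(6 \cdot 7\right)^{2} + 13329 = 42^{2} + 13329 = 1764 + 13329 = 15093$)
$\left(14278 + f\right) + 8 h = \left(14278 + 15093\right) + 8 \left(-80\right) = 29371 - 640 = 28731$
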